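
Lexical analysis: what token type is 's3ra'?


Pattern: letter/underscore followed by alphanumerics, not a keyword
Type: IDENTIFIER


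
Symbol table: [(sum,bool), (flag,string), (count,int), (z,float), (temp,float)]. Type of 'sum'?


Lookup 'sum' → type bool


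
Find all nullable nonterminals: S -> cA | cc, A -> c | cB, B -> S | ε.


A nonterminal is nullable iff some alternative derives ε (directly, or every symbol in it is nullable)
Nullable: {B}


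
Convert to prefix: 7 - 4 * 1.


'*' binds tighter: tree is (- 7 (* 4 1))
Prefix: - 7 * 4 1


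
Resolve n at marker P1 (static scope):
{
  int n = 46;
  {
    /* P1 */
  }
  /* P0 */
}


P1's block does not declare n; resolves to the enclosing declaration at depth 0
n = 46


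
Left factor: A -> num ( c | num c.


Common prefix: 'num'
Factored: A -> num A', A' -> ( c | c


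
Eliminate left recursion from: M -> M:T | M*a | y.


Left-recursive alternatives: M:T, M*a; non-recursive: y
Introduce M': M -> yM', M' -> :TM' | *aM' | ε


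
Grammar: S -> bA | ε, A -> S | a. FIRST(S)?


Per alternative of S: FIRST(bA) = {b}; FIRST(ε) = {ε}
FIRST(S) = {b, ε}


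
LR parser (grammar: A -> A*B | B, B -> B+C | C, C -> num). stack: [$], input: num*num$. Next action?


no handle on stack; shift 'num'
Action: shift


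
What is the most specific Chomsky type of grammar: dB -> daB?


LHS has context (more than one symbol) and |LHS| ≤ |RHS|
Classification: Type 1 (Context-Sensitive)


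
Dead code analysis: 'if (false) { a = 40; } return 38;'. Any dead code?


condition is constant false, so the whole block is unreachable
Dead: 'if (false) { a = 40; }'


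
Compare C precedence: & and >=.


'>=' is relational (level 7); '&' is bitwise AND (level 5)
Higher level binds tighter
'>=' has higher precedence than '&'


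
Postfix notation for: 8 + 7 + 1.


Left to right (same or higher precedence on left)
Postfix: 8 7 + 1 +


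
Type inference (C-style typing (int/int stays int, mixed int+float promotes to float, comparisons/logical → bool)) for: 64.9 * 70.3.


Operand types: float * float
Rule: mixed int/float promotes to float; int/int stays int
Result type: float


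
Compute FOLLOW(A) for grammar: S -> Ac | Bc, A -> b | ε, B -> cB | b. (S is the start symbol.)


$ ∈ FOLLOW(S). For each A -> αBβ: add FIRST(β)\{ε} to FOLLOW(B); if β nullable, add FOLLOW(A).
FOLLOW(A) = {c}


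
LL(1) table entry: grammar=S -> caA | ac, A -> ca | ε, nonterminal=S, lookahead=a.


For [S, a]: 'a' ∈ FIRST(ac)
Entry: S -> ac


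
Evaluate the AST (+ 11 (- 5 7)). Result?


Evaluate inner: (- 5 7) = -2
Evaluate root: (+ 11 -2) = 9
Result: 9


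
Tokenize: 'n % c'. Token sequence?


Scan left to right, longest-match per lexeme
Tokens: ID(n), OP(%), ID(c)


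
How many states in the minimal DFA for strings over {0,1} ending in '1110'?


Track the longest suffix of input matching a prefix of '1110': 5 classes (prefixes of length 0..4)
Minimal DFA: 5 states


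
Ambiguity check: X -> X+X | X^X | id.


'id+id^id' has two parse trees (no precedence encoded between + and ^)
Ambiguous


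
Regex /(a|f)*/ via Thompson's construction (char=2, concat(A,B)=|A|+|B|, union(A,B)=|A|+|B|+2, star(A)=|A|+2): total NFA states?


Syntax tree has 2 char leaf(s), 1 union(s), 1 star(s)
chars contribute 2×2 = 4; each union adds +2; each star adds +2
Total: 4 + 2 + 2 = 8 states


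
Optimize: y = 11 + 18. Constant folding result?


11 + 18 = 29 at compile time
Optimized: y = 29


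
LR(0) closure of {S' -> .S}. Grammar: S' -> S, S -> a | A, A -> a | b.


Start: S' -> .S
For each item with dot before a nonterminal B, add B -> .γ for every B-production
Closure: [S' -> .S, S -> .a, S -> .A, A -> .a, A -> .b]


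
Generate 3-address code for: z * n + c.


Break into single-operator statements:
t1 = z * n
t2 = t1 + c


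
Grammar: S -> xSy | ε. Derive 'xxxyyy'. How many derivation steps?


Derivation: S => xSy => xxSyy => xxxSyyy => xxxyyy
Steps: 4


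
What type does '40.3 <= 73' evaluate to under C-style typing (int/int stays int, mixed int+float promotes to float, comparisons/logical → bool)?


Operand types: float <= int
Rule: comparison yields bool
Result type: bool


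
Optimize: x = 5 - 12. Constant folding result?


5 - 12 = -7 at compile time
Optimized: x = -7


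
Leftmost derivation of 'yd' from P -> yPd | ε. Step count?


Derivation: P => yPd => yd
Steps: 2


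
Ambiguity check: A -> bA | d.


right-linear, alternatives start with distinct terminals 'b' vs 'd': unique leftmost derivation
Unambiguous


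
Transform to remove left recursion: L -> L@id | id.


Left-recursive alternatives: L@id; non-recursive: id
Introduce L': L -> idL', L' -> @idL' | ε


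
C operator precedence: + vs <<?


'+' is additive (level 9); '<<' is shift (level 8)
Higher level binds tighter
'+' has higher precedence than '<<'


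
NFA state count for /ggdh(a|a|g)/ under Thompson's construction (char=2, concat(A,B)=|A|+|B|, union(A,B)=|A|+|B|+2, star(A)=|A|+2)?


Syntax tree has 7 char leaf(s), 2 union(s), 0 star(s)
chars contribute 7×2 = 14; each union adds +2; each star adds +2
Total: 14 + 4 + 0 = 18 states


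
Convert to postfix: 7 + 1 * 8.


* has higher precedence, evaluate 1*8 first
Postfix: 7 1 8 * +


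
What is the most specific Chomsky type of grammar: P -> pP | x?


Right-linear: every RHS is a terminal or a terminal followed by one nonterminal
Classification: Type 3 (Regular)


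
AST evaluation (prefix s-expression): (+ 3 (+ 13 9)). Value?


Evaluate inner: (+ 13 9) = 22
Evaluate root: (+ 3 22) = 25
Result: 25


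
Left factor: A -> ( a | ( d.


Common prefix: '('
Factored: A -> ( A', A' -> a | d


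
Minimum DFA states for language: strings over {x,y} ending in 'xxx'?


Track the longest suffix of input matching a prefix of 'xxx': 4 classes (prefixes of length 0..3)
Minimal DFA: 4 states


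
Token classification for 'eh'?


Pattern: letter/underscore followed by alphanumerics, not a keyword
Type: IDENTIFIER


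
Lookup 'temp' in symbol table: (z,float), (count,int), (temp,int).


Lookup 'temp' → type int


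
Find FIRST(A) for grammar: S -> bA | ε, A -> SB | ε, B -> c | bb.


Per alternative of A: FIRST(SB) = {b, c}; FIRST(ε) = {ε}
FIRST(A) = {b, c, ε}


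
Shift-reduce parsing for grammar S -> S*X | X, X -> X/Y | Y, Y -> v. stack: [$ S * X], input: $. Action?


handle 'S*X' on top; lookahead ∈ FOLLOW(S) = {*, $}
Action: reduce (S -> S*X)


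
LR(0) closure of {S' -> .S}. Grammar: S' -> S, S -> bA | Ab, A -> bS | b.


Start: S' -> .S
For each item with dot before a nonterminal B, add B -> .γ for every B-production
Closure: [S' -> .S, S -> .bA, S -> .Ab, A -> .bS, A -> .b]


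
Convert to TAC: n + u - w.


Break into single-operator statements:
t1 = n + u
t2 = t1 - w


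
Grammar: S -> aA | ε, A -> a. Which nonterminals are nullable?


A nonterminal is nullable iff some alternative derives ε (directly, or every symbol in it is nullable)
Nullable: {S}


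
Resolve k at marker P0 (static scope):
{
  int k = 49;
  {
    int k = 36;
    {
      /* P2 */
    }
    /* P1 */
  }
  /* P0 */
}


k declared in the same block as P0
k = 49


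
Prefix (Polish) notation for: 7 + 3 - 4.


left-to-right (same/higher precedence on left): tree is (- (+ 7 3) 4)
Prefix: - + 7 3 4


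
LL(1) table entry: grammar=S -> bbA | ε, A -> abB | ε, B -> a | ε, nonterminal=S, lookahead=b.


For [S, b]: 'b' ∈ FIRST(bbA)
Entry: S -> bbA


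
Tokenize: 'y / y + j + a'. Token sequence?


Scan left to right, longest-match per lexeme
Tokens: ID(y), OP(/), ID(y), OP(+), ID(j), OP(+), ID(a)


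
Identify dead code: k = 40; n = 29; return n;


k is assigned but never read
Dead: 'k = 40'


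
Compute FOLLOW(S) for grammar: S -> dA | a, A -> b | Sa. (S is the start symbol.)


$ ∈ FOLLOW(S). For each A -> αBβ: add FIRST(β)\{ε} to FOLLOW(B); if β nullable, add FOLLOW(A).
FOLLOW(S) = {$, a}


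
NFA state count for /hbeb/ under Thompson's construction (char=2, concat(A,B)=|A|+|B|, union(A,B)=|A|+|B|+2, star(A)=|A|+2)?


Syntax tree has 4 char leaf(s), 0 union(s), 0 star(s)
chars contribute 4×2 = 8; each union adds +2; each star adds +2
Total: 8 + 0 + 0 = 8 states


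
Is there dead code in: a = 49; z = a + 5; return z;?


a is read by z's definition; z is returned
No dead code


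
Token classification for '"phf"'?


Pattern: double-quoted sequence
Type: STRING_LITERAL


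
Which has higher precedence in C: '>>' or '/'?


'/' is multiplicative (level 10); '>>' is shift (level 8)
Higher level binds tighter
'/' has higher precedence than '>>'


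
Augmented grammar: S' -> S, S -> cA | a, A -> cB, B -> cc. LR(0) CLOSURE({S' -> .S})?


Start: S' -> .S
For each item with dot before a nonterminal B, add B -> .γ for every B-production
Closure: [S' -> .S, S -> .cA, S -> .a]


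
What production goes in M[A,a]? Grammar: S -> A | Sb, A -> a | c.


For [A, a]: 'a' ∈ FIRST(a)
Entry: A -> a


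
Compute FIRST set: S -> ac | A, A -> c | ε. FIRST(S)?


Per alternative of S: FIRST(ac) = {a}; FIRST(A) = {c, ε}
FIRST(S) = {a, c, ε}


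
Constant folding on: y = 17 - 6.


17 - 6 = 11 at compile time
Optimized: y = 11


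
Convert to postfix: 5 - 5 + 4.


Left to right (same or higher precedence on left)
Postfix: 5 5 - 4 +


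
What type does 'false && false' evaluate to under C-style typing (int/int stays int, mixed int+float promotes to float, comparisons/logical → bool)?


Operand types: bool && bool
Rule: logical operators take bool operands and yield bool
Result type: bool


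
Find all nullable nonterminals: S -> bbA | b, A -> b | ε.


A nonterminal is nullable iff some alternative derives ε (directly, or every symbol in it is nullable)
Nullable: {A}


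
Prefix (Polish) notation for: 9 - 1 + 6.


left-to-right (same/higher precedence on left): tree is (+ (- 9 1) 6)
Prefix: + - 9 1 6


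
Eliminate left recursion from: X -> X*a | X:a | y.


Left-recursive alternatives: X*a, X:a; non-recursive: y
Introduce X': X -> yX', X' -> *aX' | :aX' | ε


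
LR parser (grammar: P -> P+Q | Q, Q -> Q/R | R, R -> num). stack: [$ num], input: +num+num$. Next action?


'num' on top is the handle for R -> num
Action: reduce (R -> num)


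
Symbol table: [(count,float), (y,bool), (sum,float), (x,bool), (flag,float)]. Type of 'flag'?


Lookup 'flag' → type float


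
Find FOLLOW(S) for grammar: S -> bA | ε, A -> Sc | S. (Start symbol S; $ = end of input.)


$ ∈ FOLLOW(S). For each A -> αBβ: add FIRST(β)\{ε} to FOLLOW(B); if β nullable, add FOLLOW(A).
FOLLOW(S) = {$, c}


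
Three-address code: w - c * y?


Break into single-operator statements:
t1 = c * y
t2 = w - t1


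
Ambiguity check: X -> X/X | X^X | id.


'id/id^id' has two parse trees (no precedence encoded between / and ^)
Ambiguous


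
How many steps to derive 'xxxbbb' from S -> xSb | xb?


Derivation: S => xSb => xxSbb => xxxbbb
Steps: 3


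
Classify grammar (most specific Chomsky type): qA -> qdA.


LHS has context (more than one symbol) and |LHS| ≤ |RHS|
Classification: Type 1 (Context-Sensitive)


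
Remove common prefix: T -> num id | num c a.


Common prefix: 'num'
Factored: T -> num T', T' -> id | c a


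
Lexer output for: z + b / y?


Scan left to right, longest-match per lexeme
Tokens: ID(z), OP(+), ID(b), OP(/), ID(y)


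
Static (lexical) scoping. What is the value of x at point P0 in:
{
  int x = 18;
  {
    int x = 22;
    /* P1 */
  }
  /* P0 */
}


x declared in the same block as P0
x = 18


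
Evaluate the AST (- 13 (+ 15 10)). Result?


Evaluate inner: (+ 15 10) = 25
Evaluate root: (- 13 25) = -12
Result: -12


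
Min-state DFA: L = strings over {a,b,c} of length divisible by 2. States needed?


Track length mod 2: states 0..1, accept at 0
Minimal DFA: 2 states


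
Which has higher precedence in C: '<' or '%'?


'%' is multiplicative (level 10); '<' is relational (level 7)
Higher level binds tighter
'%' has higher precedence than '<'


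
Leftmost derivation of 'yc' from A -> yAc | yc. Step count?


Derivation: A => yc
Steps: 1


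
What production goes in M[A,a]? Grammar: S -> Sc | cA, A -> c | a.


For [A, a]: 'a' ∈ FIRST(a)
Entry: A -> a


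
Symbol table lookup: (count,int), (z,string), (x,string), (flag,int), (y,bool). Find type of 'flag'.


Lookup 'flag' → type int


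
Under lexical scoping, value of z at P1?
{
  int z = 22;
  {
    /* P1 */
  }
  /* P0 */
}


P1's block does not declare z; resolves to the enclosing declaration at depth 0
z = 22


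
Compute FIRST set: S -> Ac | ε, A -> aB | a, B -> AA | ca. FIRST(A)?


Per alternative of A: FIRST(aB) = {a}; FIRST(a) = {a}
FIRST(A) = {a}


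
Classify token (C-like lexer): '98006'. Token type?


Pattern: digits only
Type: INTEGER_LITERAL


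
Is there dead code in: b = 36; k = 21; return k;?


b is assigned but never read
Dead: 'b = 36'


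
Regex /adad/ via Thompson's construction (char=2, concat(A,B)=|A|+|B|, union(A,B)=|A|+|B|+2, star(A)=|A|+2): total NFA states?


Syntax tree has 4 char leaf(s), 0 union(s), 0 star(s)
chars contribute 4×2 = 8; each union adds +2; each star adds +2
Total: 8 + 0 + 0 = 8 states


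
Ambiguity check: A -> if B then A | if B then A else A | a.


dangling else: 'if B then if B then a else a' parses two ways
Ambiguous


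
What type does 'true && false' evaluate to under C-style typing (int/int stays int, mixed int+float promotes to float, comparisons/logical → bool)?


Operand types: bool && bool
Rule: logical operators take bool operands and yield bool
Result type: bool


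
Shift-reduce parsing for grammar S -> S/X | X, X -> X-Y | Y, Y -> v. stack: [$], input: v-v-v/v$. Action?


no handle on stack; shift 'v'
Action: shift


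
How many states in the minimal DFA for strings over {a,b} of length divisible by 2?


Track length mod 2: states 0..1, accept at 0
Minimal DFA: 2 states


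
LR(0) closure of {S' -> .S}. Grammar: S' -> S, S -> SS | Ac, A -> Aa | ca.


Start: S' -> .S
For each item with dot before a nonterminal B, add B -> .γ for every B-production
Closure: [S' -> .S, S -> .SS, S -> .Ac, A -> .Aa, A -> .ca]


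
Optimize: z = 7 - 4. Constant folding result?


7 - 4 = 3 at compile time
Optimized: z = 3


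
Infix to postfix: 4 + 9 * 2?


* has higher precedence, evaluate 9*2 first
Postfix: 4 9 2 * +


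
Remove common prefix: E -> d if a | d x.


Common prefix: 'd'
Factored: E -> d E', E' -> if a | x


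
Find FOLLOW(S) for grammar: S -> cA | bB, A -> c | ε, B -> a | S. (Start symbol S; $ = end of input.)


$ ∈ FOLLOW(S). For each A -> αBβ: add FIRST(β)\{ε} to FOLLOW(B); if β nullable, add FOLLOW(A).
FOLLOW(S) = {$}


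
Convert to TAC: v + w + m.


Break into single-operator statements:
t1 = v + w
t2 = t1 + m


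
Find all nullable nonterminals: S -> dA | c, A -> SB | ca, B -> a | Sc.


A nonterminal is nullable iff some alternative derives ε (directly, or every symbol in it is nullable)
Nullable: {}


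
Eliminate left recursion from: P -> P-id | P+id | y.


Left-recursive alternatives: P-id, P+id; non-recursive: y
Introduce P': P -> yP', P' -> -idP' | +idP' | ε


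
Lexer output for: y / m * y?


Scan left to right, longest-match per lexeme
Tokens: ID(y), OP(/), ID(m), OP(*), ID(y)


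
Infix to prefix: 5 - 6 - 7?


left-to-right (same/higher precedence on left): tree is (- (- 5 6) 7)
Prefix: - - 5 6 7


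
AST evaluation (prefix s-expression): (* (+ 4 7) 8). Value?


Evaluate inner: (+ 4 7) = 11
Evaluate root: (* 11 8) = 88
Result: 88


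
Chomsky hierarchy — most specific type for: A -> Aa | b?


Left-linear: every RHS is a terminal or one nonterminal followed by a terminal
Classification: Type 3 (Regular)


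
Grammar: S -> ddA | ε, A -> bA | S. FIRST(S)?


Per alternative of S: FIRST(ddA) = {d}; FIRST(ε) = {ε}
FIRST(S) = {d, ε}


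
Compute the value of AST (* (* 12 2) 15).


Evaluate inner: (* 12 2) = 24
Evaluate root: (* 24 15) = 360
Result: 360


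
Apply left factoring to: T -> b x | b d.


Common prefix: 'b'
Factored: T -> b T', T' -> x | d


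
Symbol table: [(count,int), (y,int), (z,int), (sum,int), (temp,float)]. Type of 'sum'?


Lookup 'sum' → type int


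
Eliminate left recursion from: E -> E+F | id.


Left-recursive alternatives: E+F; non-recursive: id
Introduce E': E -> idE', E' -> +FE' | ε


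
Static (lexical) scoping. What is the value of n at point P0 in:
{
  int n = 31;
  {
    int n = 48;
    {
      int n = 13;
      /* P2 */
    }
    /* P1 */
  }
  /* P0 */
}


n declared in the same block as P0
n = 31


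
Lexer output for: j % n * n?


Scan left to right, longest-match per lexeme
Tokens: ID(j), OP(%), ID(n), OP(*), ID(n)


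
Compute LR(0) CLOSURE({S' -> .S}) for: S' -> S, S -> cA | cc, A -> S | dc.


Start: S' -> .S
For each item with dot before a nonterminal B, add B -> .γ for every B-production
Closure: [S' -> .S, S -> .cA, S -> .cc]


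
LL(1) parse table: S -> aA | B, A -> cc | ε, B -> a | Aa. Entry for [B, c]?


For [B, c]: 'c' ∈ FIRST(Aa)
Entry: B -> Aa


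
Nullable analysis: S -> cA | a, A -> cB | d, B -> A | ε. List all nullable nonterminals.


A nonterminal is nullable iff some alternative derives ε (directly, or every symbol in it is nullable)
Nullable: {B}


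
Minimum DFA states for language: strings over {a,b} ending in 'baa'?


Track the longest suffix of input matching a prefix of 'baa': 4 classes (prefixes of length 0..3)
Minimal DFA: 4 states


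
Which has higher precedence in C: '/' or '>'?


'/' is multiplicative (level 10); '>' is relational (level 7)
Higher level binds tighter
'/' has higher precedence than '>'


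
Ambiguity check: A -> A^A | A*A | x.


'x^x*x' has two parse trees (no precedence encoded between ^ and *)
Ambiguous


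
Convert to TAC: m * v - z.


Break into single-operator statements:
t1 = m * v
t2 = t1 - z


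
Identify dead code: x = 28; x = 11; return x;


first assignment to x is overwritten before any read
Dead: 'x = 28'


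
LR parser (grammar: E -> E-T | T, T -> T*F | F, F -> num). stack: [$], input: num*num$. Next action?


no handle on stack; shift 'num'
Action: shift


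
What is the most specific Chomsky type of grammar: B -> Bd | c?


Left-linear: every RHS is a terminal or one nonterminal followed by a terminal
Classification: Type 3 (Regular)


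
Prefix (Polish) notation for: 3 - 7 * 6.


'*' binds tighter: tree is (- 3 (* 7 6))
Prefix: - 3 * 7 6


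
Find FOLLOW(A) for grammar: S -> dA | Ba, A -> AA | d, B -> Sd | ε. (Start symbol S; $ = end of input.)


$ ∈ FOLLOW(S). For each A -> αBβ: add FIRST(β)\{ε} to FOLLOW(B); if β nullable, add FOLLOW(A).
FOLLOW(A) = {$, d}


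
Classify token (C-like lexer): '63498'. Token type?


Pattern: digits only
Type: INTEGER_LITERAL


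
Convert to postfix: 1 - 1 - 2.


Left to right (same or higher precedence on left)
Postfix: 1 1 - 2 -


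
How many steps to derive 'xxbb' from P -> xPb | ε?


Derivation: P => xPb => xxPbb => xxbb
Steps: 3


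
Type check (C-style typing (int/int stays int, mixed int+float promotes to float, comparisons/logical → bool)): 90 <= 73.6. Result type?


Operand types: int <= float
Rule: comparison yields bool
Result type: bool


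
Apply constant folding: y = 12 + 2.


12 + 2 = 14 at compile time
Optimized: y = 14


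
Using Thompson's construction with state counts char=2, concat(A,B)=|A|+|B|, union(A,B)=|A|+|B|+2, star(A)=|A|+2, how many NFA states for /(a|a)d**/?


Syntax tree has 3 char leaf(s), 1 union(s), 2 star(s)
chars contribute 3×2 = 6; each union adds +2; each star adds +2
Total: 6 + 2 + 4 = 12 states


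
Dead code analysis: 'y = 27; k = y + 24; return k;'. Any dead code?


y is read by k's definition; k is returned
No dead code


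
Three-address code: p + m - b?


Break into single-operator statements:
t1 = p + m
t2 = t1 - b


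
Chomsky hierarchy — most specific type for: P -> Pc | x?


Left-linear: every RHS is a terminal or one nonterminal followed by a terminal
Classification: Type 3 (Regular)


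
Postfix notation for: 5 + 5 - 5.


Left to right (same or higher precedence on left)
Postfix: 5 5 + 5 -


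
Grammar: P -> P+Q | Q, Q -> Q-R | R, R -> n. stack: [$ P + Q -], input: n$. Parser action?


no handle; shift 'n'
Action: shift


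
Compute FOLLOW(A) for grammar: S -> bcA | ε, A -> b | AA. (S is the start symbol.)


$ ∈ FOLLOW(S). For each A -> αBβ: add FIRST(β)\{ε} to FOLLOW(B); if β nullable, add FOLLOW(A).
FOLLOW(A) = {$, b}


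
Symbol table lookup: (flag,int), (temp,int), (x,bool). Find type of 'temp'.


Lookup 'temp' → type int


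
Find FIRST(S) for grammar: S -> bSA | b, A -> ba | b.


Per alternative of S: FIRST(bSA) = {b}; FIRST(b) = {b}
FIRST(S) = {b}


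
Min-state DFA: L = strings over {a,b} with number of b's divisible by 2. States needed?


Track (count of b) mod 2: states 0..1, accept at 0
Minimal DFA: 2 states


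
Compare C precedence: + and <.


'+' is additive (level 9); '<' is relational (level 7)
Higher level binds tighter
'+' has higher precedence than '<'


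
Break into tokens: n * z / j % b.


Scan left to right, longest-match per lexeme
Tokens: ID(n), OP(*), ID(z), OP(/), ID(j), OP(%), ID(b)


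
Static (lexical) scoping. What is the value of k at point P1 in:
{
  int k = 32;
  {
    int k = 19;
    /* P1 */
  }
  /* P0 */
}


k declared in the same block as P1
k = 19


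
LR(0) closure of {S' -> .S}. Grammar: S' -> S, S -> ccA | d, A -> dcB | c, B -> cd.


Start: S' -> .S
For each item with dot before a nonterminal B, add B -> .γ for every B-production
Closure: [S' -> .S, S -> .ccA, S -> .d]


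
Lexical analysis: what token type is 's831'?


Pattern: letter/underscore followed by alphanumerics, not a keyword
Type: IDENTIFIER


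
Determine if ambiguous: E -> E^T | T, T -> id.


precedence layered via separate nonterminal T: deterministic
Unambiguous


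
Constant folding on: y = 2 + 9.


2 + 9 = 11 at compile time
Optimized: y = 11


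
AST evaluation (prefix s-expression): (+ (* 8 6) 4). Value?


Evaluate inner: (* 8 6) = 48
Evaluate root: (+ 48 4) = 52
Result: 52


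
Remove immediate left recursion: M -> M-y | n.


Left-recursive alternatives: M-y; non-recursive: n
Introduce M': M -> nM', M' -> -yM' | ε


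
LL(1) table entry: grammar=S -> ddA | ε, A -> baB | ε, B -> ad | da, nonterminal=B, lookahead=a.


For [B, a]: 'a' ∈ FIRST(ad)
Entry: B -> ad


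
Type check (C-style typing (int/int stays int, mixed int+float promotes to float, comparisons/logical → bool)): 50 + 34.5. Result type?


Operand types: int + float
Rule: mixed int/float promotes to float; int/int stays int
Result type: float


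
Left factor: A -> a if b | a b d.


Common prefix: 'a'
Factored: A -> a A', A' -> if b | b d


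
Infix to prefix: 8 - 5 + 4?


left-to-right (same/higher precedence on left): tree is (+ (- 8 5) 4)
Prefix: + - 8 5 4


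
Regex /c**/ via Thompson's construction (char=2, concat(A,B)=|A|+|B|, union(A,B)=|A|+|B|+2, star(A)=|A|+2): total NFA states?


Syntax tree has 1 char leaf(s), 0 union(s), 2 star(s)
chars contribute 1×2 = 2; each union adds +2; each star adds +2
Total: 2 + 0 + 4 = 6 states


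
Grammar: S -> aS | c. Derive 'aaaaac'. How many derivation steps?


Derivation: S => aS => aaS => aaaS => aaaaS => aaaaaS => aaaaac
Steps: 6


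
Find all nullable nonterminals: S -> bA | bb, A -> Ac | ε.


A nonterminal is nullable iff some alternative derives ε (directly, or every symbol in it is nullable)
Nullable: {A}


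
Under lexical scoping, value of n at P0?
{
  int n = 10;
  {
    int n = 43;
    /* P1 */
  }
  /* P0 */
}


n declared in the same block as P0
n = 10


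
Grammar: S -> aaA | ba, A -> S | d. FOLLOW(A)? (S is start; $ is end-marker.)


$ ∈ FOLLOW(S). For each A -> αBβ: add FIRST(β)\{ε} to FOLLOW(B); if β nullable, add FOLLOW(A).
FOLLOW(A) = {$}


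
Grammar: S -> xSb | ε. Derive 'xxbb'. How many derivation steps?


Derivation: S => xSb => xxSbb => xxbb
Steps: 3


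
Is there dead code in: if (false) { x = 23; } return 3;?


condition is constant false, so the whole block is unreachable
Dead: 'if (false) { x = 23; }'


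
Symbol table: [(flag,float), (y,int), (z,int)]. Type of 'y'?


Lookup 'y' → type int


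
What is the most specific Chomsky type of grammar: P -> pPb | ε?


Single nonterminal LHS, but p^n b^n is not regular
Classification: Type 2 (Context-Free)


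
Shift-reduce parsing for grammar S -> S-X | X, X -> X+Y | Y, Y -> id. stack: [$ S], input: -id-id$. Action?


shift '-' to continue S -> S-X
Action: shift


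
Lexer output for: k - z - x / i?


Scan left to right, longest-match per lexeme
Tokens: ID(k), OP(-), ID(z), OP(-), ID(x), OP(/), ID(i)


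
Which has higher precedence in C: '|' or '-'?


'-' is additive (level 9); '|' is bitwise OR (level 3)
Higher level binds tighter
'-' has higher precedence than '|'


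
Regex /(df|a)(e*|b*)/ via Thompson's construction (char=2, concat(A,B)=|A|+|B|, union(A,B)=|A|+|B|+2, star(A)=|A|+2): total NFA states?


Syntax tree has 5 char leaf(s), 2 union(s), 2 star(s)
chars contribute 5×2 = 10; each union adds +2; each star adds +2
Total: 10 + 4 + 4 = 18 states


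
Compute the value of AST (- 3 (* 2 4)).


Evaluate inner: (* 2 4) = 8
Evaluate root: (- 3 8) = -5
Result: -5


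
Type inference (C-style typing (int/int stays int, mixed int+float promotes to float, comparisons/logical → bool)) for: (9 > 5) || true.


Operand types: bool || bool
Rule: logical operators take bool operands and yield bool
Result type: bool


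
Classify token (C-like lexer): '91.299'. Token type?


Pattern: digits with a decimal point
Type: FLOAT_LITERAL


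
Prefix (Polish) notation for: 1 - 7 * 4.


'*' binds tighter: tree is (- 1 (* 7 4))
Prefix: - 1 * 7 4


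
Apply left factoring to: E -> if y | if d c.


Common prefix: 'if'
Factored: E -> if E', E' -> y | d c


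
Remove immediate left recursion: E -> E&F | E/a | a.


Left-recursive alternatives: E&F, E/a; non-recursive: a
Introduce E': E -> aE', E' -> &FE' | /aE' | ε


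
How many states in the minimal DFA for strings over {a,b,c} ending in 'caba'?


Track the longest suffix of input matching a prefix of 'caba': 5 classes (prefixes of length 0..4)
Minimal DFA: 5 states


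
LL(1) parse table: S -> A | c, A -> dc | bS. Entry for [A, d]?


For [A, d]: 'd' ∈ FIRST(dc)
Entry: A -> dc


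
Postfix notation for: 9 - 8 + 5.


Left to right (same or higher precedence on left)
Postfix: 9 8 - 5 +


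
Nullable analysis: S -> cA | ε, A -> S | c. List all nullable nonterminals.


A nonterminal is nullable iff some alternative derives ε (directly, or every symbol in it is nullable)
Nullable: {A, S}


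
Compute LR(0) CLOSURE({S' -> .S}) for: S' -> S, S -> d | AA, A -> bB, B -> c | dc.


Start: S' -> .S
For each item with dot before a nonterminal B, add B -> .γ for every B-production
Closure: [S' -> .S, S -> .d, S -> .AA, A -> .bB]


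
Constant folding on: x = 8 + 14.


8 + 14 = 22 at compile time
Optimized: x = 22


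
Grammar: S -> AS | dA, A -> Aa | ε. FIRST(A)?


Per alternative of A: FIRST(Aa) = {a}; FIRST(ε) = {ε}
FIRST(A) = {a, ε}


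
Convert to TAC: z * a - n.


Break into single-operator statements:
t1 = z * a
t2 = t1 - n


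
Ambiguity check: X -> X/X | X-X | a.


'a/a-a' has two parse trees (no precedence encoded between / and -)
Ambiguous


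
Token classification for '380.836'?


Pattern: digits with a decimal point
Type: FLOAT_LITERAL


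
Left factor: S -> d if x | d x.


Common prefix: 'd'
Factored: S -> d S', S' -> if x | x


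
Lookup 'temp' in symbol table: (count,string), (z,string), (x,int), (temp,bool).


Lookup 'temp' → type bool


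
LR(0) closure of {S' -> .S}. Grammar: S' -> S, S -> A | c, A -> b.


Start: S' -> .S
For each item with dot before a nonterminal B, add B -> .γ for every B-production
Closure: [S' -> .S, S -> .A, S -> .c, A -> .b]


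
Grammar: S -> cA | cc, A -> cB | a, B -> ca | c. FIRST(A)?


Per alternative of A: FIRST(cB) = {c}; FIRST(a) = {a}
FIRST(A) = {a, c}


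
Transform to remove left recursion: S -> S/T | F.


Left-recursive alternatives: S/T; non-recursive: F
Introduce S': S -> FS', S' -> /TS' | ε


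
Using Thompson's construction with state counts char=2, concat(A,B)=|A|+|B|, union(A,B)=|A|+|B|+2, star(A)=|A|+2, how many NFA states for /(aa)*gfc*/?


Syntax tree has 5 char leaf(s), 0 union(s), 2 star(s)
chars contribute 5×2 = 10; each union adds +2; each star adds +2
Total: 10 + 0 + 4 = 14 states


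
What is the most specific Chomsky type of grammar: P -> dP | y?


Right-linear: every RHS is a terminal or a terminal followed by one nonterminal
Classification: Type 3 (Regular)


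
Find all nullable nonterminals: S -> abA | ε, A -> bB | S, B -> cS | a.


A nonterminal is nullable iff some alternative derives ε (directly, or every symbol in it is nullable)
Nullable: {A, S}


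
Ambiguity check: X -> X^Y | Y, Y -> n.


precedence layered via separate nonterminal Y: deterministic
Unambiguous


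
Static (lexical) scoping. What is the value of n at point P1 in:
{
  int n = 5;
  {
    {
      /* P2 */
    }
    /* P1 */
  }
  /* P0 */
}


P1's block does not declare n; resolves to the enclosing declaration at depth 0
n = 5


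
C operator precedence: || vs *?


'*' is multiplicative (level 10); '||' is logical OR (level 1)
Higher level binds tighter
'*' has higher precedence than '||'


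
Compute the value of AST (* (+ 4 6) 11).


Evaluate inner: (+ 4 6) = 10
Evaluate root: (* 10 11) = 110
Result: 110


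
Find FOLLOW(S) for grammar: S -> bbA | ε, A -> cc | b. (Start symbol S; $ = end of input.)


$ ∈ FOLLOW(S). For each A -> αBβ: add FIRST(β)\{ε} to FOLLOW(B); if β nullable, add FOLLOW(A).
FOLLOW(S) = {$}


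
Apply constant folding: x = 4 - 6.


4 - 6 = -2 at compile time
Optimized: x = -2


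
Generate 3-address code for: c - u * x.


Break into single-operator statements:
t1 = u * x
t2 = c - t1


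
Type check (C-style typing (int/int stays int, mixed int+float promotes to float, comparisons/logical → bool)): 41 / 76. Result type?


Operand types: int / int
Rule: mixed int/float promotes to float; int/int stays int
Result type: int


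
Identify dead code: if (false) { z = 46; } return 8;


condition is constant false, so the whole block is unreachable
Dead: 'if (false) { z = 46; }'


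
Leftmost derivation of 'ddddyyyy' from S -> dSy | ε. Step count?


Derivation: S => dSy => ddSyy => dddSyyy => ddddSyyyy => ddddyyyy
Steps: 5


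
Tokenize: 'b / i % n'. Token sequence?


Scan left to right, longest-match per lexeme
Tokens: ID(b), OP(/), ID(i), OP(%), ID(n)


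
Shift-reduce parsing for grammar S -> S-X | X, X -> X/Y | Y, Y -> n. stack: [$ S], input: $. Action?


start symbol S on stack, input exhausted
Action: accept


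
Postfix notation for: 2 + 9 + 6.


Left to right (same or higher precedence on left)
Postfix: 2 9 + 6 +


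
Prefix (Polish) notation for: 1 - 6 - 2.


left-to-right (same/higher precedence on left): tree is (- (- 1 6) 2)
Prefix: - - 1 6 2


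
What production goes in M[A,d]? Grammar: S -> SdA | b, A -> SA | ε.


For [A, d]: ε is nullable and 'd' ∈ FOLLOW(A)
Entry: A -> ε


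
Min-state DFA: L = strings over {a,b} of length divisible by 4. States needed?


Track length mod 4: states 0..3, accept at 0
Minimal DFA: 4 states


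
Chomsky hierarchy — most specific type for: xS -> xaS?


LHS has context (more than one symbol) and |LHS| ≤ |RHS|
Classification: Type 1 (Context-Sensitive)


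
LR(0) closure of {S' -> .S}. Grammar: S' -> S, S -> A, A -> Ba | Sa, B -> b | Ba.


Start: S' -> .S
For each item with dot before a nonterminal B, add B -> .γ for every B-production
Closure: [S' -> .S, S -> .A, A -> .Ba, A -> .Sa, B -> .b, B -> .Ba]


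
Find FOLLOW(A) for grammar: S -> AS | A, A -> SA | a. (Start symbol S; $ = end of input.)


$ ∈ FOLLOW(S). For each A -> αBβ: add FIRST(β)\{ε} to FOLLOW(B); if β nullable, add FOLLOW(A).
FOLLOW(A) = {$, a}


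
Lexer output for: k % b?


Scan left to right, longest-match per lexeme
Tokens: ID(k), OP(%), ID(b)


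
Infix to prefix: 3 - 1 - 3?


left-to-right (same/higher precedence on left): tree is (- (- 3 1) 3)
Prefix: - - 3 1 3


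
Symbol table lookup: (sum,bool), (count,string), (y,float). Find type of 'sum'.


Lookup 'sum' → type bool


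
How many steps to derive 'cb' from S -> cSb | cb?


Derivation: S => cb
Steps: 1


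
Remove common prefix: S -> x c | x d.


Common prefix: 'x'
Factored: S -> x S', S' -> c | d


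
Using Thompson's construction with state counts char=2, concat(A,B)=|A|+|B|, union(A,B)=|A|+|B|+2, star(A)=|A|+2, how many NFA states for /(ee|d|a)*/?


Syntax tree has 4 char leaf(s), 2 union(s), 1 star(s)
chars contribute 4×2 = 8; each union adds +2; each star adds +2
Total: 8 + 4 + 2 = 14 states


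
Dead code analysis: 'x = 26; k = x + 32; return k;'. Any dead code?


x is read by k's definition; k is returned
No dead code


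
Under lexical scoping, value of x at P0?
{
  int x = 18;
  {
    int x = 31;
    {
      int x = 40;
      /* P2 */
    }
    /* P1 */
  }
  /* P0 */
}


x declared in the same block as P0
x = 18


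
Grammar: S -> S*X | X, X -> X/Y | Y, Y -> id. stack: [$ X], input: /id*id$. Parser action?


shift '/' to continue X -> X/Y
Action: shift


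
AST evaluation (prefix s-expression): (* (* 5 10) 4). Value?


Evaluate inner: (* 5 10) = 50
Evaluate root: (* 50 4) = 200
Result: 200


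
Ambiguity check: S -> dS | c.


right-linear, alternatives start with distinct terminals 'd' vs 'c': unique leftmost derivation
Unambiguous


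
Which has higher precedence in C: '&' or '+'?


'+' is additive (level 9); '&' is bitwise AND (level 5)
Higher level binds tighter
'+' has higher precedence than '&'


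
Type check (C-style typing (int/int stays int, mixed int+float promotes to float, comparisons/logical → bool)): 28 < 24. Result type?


Operand types: int < int
Rule: comparison yields bool
Result type: bool


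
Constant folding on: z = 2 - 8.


2 - 8 = -6 at compile time
Optimized: z = -6


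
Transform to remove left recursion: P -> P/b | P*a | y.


Left-recursive alternatives: P/b, P*a; non-recursive: y
Introduce P': P -> yP', P' -> /bP' | *aP' | ε


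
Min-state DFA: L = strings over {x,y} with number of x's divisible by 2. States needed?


Track (count of x) mod 2: states 0..1, accept at 0
Minimal DFA: 2 states


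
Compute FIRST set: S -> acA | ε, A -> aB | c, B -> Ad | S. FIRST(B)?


Per alternative of B: FIRST(Ad) = {a, c}; FIRST(S) = {a, ε}
FIRST(B) = {a, c, ε}


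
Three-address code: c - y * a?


Break into single-operator statements:
t1 = y * a
t2 = c - t1


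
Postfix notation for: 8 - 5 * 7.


* has higher precedence, evaluate 5*7 first
Postfix: 8 5 7 * -


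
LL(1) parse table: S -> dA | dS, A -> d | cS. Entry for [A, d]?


For [A, d]: 'd' ∈ FIRST(d)
Entry: A -> d


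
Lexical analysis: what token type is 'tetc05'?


Pattern: letter/underscore followed by alphanumerics, not a keyword
Type: IDENTIFIER


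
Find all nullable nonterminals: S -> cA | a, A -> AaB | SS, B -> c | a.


A nonterminal is nullable iff some alternative derives ε (directly, or every symbol in it is nullable)
Nullable: {}


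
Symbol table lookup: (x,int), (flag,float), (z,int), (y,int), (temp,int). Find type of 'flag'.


Lookup 'flag' → type float


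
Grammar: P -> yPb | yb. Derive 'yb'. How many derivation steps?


Derivation: P => yb
Steps: 1


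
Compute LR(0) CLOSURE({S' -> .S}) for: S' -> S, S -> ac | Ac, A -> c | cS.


Start: S' -> .S
For each item with dot before a nonterminal B, add B -> .γ for every B-production
Closure: [S' -> .S, S -> .ac, S -> .Ac, A -> .c, A -> .cS]


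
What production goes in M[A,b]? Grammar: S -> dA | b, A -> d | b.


For [A, b]: 'b' ∈ FIRST(b)
Entry: A -> b


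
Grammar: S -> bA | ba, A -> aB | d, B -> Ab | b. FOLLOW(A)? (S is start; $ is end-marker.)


$ ∈ FOLLOW(S). For each A -> αBβ: add FIRST(β)\{ε} to FOLLOW(B); if β nullable, add FOLLOW(A).
FOLLOW(A) = {$, b}


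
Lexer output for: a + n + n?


Scan left to right, longest-match per lexeme
Tokens: ID(a), OP(+), ID(n), OP(+), ID(n)


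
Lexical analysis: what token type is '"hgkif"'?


Pattern: double-quoted sequence
Type: STRING_LITERAL


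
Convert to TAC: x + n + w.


Break into single-operator statements:
t1 = x + n
t2 = t1 + w


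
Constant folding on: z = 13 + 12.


13 + 12 = 25 at compile time
Optimized: z = 25


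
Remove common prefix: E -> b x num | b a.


Common prefix: 'b'
Factored: E -> b E', E' -> x num | a


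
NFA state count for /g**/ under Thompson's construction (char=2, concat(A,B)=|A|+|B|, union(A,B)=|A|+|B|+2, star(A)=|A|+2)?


Syntax tree has 1 char leaf(s), 0 union(s), 2 star(s)
chars contribute 1×2 = 2; each union adds +2; each star adds +2
Total: 2 + 0 + 4 = 6 states


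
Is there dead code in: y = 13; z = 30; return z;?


y is assigned but never read
Dead: 'y = 13'


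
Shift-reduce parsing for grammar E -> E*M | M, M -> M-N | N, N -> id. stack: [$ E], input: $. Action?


start symbol E on stack, input exhausted
Action: accept


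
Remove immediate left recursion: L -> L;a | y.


Left-recursive alternatives: L;a; non-recursive: y
Introduce L': L -> yL', L' -> ;aL' | ε


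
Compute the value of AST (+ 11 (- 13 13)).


Evaluate inner: (- 13 13) = 0
Evaluate root: (+ 11 0) = 11
Result: 11


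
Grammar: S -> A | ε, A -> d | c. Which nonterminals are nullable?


A nonterminal is nullable iff some alternative derives ε (directly, or every symbol in it is nullable)
Nullable: {S}


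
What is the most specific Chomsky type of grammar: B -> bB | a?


Right-linear: every RHS is a terminal or a terminal followed by one nonterminal
Classification: Type 3 (Regular)


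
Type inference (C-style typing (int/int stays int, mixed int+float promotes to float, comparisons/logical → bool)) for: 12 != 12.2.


Operand types: int != float
Rule: comparison yields bool
Result type: bool


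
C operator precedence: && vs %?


'%' is multiplicative (level 10); '&&' is logical AND (level 2)
Higher level binds tighter
'%' has higher precedence than '&&'


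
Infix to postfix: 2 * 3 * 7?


Left to right (same or higher precedence on left)
Postfix: 2 3 * 7 *
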